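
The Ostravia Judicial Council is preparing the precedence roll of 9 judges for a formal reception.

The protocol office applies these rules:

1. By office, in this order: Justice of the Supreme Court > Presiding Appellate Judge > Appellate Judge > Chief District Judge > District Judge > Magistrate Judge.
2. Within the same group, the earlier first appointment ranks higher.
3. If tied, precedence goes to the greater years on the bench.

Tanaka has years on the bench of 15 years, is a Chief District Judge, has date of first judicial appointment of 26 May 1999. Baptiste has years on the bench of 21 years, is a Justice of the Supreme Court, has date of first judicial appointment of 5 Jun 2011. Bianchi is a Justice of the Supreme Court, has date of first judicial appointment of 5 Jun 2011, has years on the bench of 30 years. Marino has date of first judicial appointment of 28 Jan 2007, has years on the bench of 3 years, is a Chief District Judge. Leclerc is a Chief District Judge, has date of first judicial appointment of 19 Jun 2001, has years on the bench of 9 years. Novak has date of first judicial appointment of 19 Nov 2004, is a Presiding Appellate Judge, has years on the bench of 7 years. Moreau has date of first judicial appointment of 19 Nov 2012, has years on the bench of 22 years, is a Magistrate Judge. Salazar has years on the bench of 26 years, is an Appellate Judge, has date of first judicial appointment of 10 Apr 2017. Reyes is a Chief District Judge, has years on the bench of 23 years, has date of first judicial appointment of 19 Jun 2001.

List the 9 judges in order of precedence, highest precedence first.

By office: Bianchi and Baptiste (Justice of the Supreme Court); then Novak (Presiding Appellate Judge); then Salazar (Appellate Judge); then Tanaka, Reyes, Leclerc and Marino (Chief District Judge); then Moreau (Magistrate Judge).
Bianchi and Baptiste both have date of first judicial appointment 5 Jun 2011, so the next rule applies.
Among Bianchi and Baptiste, by years on the bench (higher first): Bianchi (30 years) before Baptiste (21 years).
Among Tanaka, Reyes, Leclerc and Marino, by date of first judicial appointment (earlier first): Tanaka (26 May 1999) before Reyes and Leclerc (19 Jun 2001) before Marino (28 Jan 2007).
Among Reyes and Leclerc, by years on the bench (higher first): Reyes (23 years) before Leclerc (9 years).
Full order: Bianchi, Baptiste, Novak, Salazar, Tanaka, Reyes, Leclerc, Marino, Moreau.

Bianchi, Baptiste, Novak, Salazar, Tanaka, Reyes, Leclerc, Marino, Moreau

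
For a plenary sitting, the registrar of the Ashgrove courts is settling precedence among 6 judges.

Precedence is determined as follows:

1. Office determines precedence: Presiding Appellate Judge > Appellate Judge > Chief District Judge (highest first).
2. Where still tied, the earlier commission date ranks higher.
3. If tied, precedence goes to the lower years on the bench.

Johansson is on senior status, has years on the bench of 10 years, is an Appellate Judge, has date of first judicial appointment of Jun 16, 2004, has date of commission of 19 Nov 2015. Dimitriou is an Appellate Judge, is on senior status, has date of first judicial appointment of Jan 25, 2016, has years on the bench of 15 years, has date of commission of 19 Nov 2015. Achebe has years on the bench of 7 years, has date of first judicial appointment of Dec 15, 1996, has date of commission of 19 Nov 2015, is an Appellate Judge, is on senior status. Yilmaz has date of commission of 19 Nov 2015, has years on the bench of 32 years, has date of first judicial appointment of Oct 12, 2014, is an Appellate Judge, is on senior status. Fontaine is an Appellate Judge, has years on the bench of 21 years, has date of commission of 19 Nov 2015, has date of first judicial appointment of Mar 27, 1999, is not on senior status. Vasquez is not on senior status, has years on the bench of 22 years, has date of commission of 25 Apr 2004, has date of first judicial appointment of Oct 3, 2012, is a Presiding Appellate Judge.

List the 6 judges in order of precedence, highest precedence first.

Vasquez, Achebe, Johansson, Dimitriou, Fontaine, Yilmaz

By office: Vasquez (Presiding Appellate Judge); then Achebe, Johansson, Dimitriou, Fontaine and Yilmaz (Appellate Judge).
Achebe, Johansson, Dimitriou, Fontaine and Yilmaz all have date of commission 19 Nov 2015, so the next rule applies.
Among Achebe, Johansson, Dimitriou, Fontaine and Yilmaz, by years on the bench (lower first): Achebe (7 years) before Johansson (10 years) before Dimitriou (15 years) before Fontaine (21 years) before Yilmaz (32 years).
Full order: Vasquez, Achebe, Johansson, Dimitriou, Fontaine, Yilmaz.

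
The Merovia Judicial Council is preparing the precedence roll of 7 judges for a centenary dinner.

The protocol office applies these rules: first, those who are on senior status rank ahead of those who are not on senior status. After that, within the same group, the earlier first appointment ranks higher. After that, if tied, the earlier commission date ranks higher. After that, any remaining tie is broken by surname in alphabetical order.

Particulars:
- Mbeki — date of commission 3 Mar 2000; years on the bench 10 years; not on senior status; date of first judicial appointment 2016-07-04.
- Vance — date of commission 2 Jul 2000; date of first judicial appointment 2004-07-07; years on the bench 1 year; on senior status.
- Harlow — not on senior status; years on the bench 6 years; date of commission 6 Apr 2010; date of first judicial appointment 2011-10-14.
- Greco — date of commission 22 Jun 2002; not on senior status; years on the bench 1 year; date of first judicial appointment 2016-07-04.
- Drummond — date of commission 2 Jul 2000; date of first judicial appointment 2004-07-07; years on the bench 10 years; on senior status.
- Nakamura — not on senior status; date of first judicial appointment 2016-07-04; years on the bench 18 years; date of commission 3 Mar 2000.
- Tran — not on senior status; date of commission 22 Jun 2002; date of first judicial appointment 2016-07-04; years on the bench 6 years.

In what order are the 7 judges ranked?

Drummond, Vance, Harlow, Mbeki, Nakamura, Greco, Tran

By the first rule: Drummond and Vance (both on senior status); then Harlow, Mbeki, Nakamura, Greco and Tran (each not on senior status).
Drummond and Vance both have date of first judicial appointment 2004-07-07, so the next rule applies.
Drummond and Vance both have date of commission 2 Jul 2000, so the next rule applies.
Among Drummond and Vance, alphabetically by surname: Drummond before Vance.
Among Harlow, Mbeki, Nakamura, Greco and Tran, by date of first judicial appointment (earlier first): Harlow (2011-10-14) before Mbeki, Nakamura, Greco and Tran (2016-07-04).
Among Mbeki, Nakamura, Greco and Tran, by date of commission (earlier first): Mbeki and Nakamura (3 Mar 2000) before Greco and Tran (22 Jun 2002).
Among Mbeki and Nakamura, alphabetically by surname: Mbeki before Nakamura.
Among Greco and Tran, alphabetically by surname: Greco before Tran.
Full order: Drummond, Vance, Harlow, Mbeki, Nakamura, Greco, Tran.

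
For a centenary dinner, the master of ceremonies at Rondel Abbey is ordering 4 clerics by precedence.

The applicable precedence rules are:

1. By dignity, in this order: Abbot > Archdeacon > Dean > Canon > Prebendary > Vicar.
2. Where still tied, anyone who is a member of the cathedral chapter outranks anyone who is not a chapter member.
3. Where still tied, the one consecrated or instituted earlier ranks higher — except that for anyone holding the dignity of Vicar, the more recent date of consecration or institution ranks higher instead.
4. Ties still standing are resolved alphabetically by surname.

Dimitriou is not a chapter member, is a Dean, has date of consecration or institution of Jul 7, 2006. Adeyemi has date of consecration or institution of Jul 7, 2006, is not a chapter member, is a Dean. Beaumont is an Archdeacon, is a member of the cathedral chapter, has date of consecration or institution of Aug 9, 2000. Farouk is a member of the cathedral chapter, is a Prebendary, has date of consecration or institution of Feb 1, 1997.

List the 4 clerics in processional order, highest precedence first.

Beaumont, Adeyemi, Dimitriou, Farouk

By dignity: Beaumont (Archdeacon); then Adeyemi and Dimitriou (Dean); then Farouk (Prebendary).
Adeyemi and Dimitriou are each not a chapter member, so the next rule applies.
Adeyemi and Dimitriou both have date of consecration or institution Jul 7, 2006, so the next rule applies.
Among Adeyemi and Dimitriou, alphabetically by surname: Adeyemi before Dimitriou.
Full order: Beaumont, Adeyemi, Dimitriou, Farouk.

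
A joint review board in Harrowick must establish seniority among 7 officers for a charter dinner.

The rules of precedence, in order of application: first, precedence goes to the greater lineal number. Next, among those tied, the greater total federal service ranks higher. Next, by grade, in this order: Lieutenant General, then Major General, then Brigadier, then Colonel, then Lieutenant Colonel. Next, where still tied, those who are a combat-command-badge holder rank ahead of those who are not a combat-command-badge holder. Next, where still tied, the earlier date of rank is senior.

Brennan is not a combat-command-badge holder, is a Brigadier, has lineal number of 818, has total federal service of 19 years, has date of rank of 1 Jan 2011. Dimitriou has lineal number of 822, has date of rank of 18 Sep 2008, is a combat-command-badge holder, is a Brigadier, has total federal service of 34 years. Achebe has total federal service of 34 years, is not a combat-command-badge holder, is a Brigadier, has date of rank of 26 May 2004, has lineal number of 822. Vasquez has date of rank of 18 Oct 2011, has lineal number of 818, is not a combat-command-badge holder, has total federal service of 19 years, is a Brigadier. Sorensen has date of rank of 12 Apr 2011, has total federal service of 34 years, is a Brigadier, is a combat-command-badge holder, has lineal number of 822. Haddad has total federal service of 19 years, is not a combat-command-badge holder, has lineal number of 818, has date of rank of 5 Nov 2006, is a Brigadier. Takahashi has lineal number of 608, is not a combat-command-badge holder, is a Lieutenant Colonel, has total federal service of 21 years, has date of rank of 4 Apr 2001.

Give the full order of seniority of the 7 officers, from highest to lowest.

Dimitriou, Sorensen, Achebe, Haddad, Brennan, Vasquez, Takahashi

By lineal number (higher first): Dimitriou, Sorensen and Achebe (each 822); then Haddad, Brennan and Vasquez (each 818); then Takahashi (608).
Dimitriou, Sorensen and Achebe all have total federal service 34 years, so the next rule applies.
Dimitriou, Sorensen and Achebe are each Brigadier, so the next rule applies.
Among Dimitriou, Sorensen and Achebe, a combat-command-badge holder before not a combat-command-badge holder: Dimitriou and Sorensen (a combat-command-badge holder) before Achebe (not a combat-command-badge holder).
Among Dimitriou and Sorensen, by date of rank (earlier first): Dimitriou (18 Sep 2008) before Sorensen (12 Apr 2011).
Haddad, Brennan and Vasquez all have total federal service 19 years, so the next rule applies.
Haddad, Brennan and Vasquez are each Brigadier, so the next rule applies.
Haddad, Brennan and Vasquez are each not a combat-command-badge holder, so the next rule applies.
Among Haddad, Brennan and Vasquez, by date of rank (earlier first): Haddad (5 Nov 2006) before Brennan (1 Jan 2011) before Vasquez (18 Oct 2011).
Full order: Dimitriou, Sorensen, Achebe, Haddad, Brennan, Vasquez, Takahashi.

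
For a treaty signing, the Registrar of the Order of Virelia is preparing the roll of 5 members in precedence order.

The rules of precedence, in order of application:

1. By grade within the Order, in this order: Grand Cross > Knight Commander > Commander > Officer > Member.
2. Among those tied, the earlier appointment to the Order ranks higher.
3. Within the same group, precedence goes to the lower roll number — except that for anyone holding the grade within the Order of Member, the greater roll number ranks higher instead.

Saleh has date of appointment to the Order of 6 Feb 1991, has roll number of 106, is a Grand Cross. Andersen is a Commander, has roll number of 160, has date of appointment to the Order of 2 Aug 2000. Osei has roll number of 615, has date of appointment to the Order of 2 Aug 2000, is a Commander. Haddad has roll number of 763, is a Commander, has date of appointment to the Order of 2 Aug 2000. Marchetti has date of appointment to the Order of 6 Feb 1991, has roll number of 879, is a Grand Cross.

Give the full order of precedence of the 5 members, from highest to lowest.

By grade within the Order: Saleh and Marchetti (Grand Cross); then Andersen, Osei and Haddad (Commander).
Saleh and Marchetti both have date of appointment to the Order 6 Feb 1991, so the next rule applies.
Among Saleh and Marchetti, by roll number (lower first): Saleh (106) before Marchetti (879).
Andersen, Osei and Haddad all have date of appointment to the Order 2 Aug 2000, so the next rule applies.
Among Andersen, Osei and Haddad, by roll number (lower first): Andersen (160) before Osei (615) before Haddad (763).
Full order: Saleh, Marchetti, Andersen, Osei, Haddad.

Saleh, Marchetti, Andersen, Osei, Haddad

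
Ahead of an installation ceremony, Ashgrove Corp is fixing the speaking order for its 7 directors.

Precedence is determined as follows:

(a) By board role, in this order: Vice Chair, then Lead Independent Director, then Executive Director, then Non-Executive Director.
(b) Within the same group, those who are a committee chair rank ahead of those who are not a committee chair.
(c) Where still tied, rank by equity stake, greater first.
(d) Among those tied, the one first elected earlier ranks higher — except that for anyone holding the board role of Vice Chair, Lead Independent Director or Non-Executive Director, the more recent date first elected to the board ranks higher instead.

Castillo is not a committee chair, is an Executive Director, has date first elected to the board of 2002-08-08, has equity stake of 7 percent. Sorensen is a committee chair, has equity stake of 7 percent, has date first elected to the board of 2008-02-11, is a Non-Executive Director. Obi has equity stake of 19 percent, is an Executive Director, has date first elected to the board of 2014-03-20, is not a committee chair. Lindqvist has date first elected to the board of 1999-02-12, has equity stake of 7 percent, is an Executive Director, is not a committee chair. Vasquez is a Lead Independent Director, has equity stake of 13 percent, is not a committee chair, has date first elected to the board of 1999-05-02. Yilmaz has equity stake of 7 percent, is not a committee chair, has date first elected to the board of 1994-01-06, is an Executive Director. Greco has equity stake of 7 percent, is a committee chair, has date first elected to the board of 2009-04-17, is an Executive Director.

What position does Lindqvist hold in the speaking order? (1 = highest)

5

By board role: Vasquez (Lead Independent Director); then Greco, Obi, Yilmaz, Lindqvist and Castillo (Executive Director); then Sorensen (Non-Executive Director).
Among Greco, Obi, Yilmaz, Lindqvist and Castillo, a committee chair before not a committee chair: Greco (a committee chair) before Obi, Yilmaz, Lindqvist and Castillo (not a committee chair).
Among Obi, Yilmaz, Lindqvist and Castillo, by equity stake (higher first): Obi (19 percent) before Yilmaz, Lindqvist and Castillo (7 percent).
Among Yilmaz, Lindqvist and Castillo, by date first elected to the board (earlier first): Yilmaz (1994-01-06) before Lindqvist (1999-02-12) before Castillo (2002-08-08).
Order: Vasquez, Greco, Obi, Yilmaz, Lindqvist, Castillo, Sorensen. So position 5.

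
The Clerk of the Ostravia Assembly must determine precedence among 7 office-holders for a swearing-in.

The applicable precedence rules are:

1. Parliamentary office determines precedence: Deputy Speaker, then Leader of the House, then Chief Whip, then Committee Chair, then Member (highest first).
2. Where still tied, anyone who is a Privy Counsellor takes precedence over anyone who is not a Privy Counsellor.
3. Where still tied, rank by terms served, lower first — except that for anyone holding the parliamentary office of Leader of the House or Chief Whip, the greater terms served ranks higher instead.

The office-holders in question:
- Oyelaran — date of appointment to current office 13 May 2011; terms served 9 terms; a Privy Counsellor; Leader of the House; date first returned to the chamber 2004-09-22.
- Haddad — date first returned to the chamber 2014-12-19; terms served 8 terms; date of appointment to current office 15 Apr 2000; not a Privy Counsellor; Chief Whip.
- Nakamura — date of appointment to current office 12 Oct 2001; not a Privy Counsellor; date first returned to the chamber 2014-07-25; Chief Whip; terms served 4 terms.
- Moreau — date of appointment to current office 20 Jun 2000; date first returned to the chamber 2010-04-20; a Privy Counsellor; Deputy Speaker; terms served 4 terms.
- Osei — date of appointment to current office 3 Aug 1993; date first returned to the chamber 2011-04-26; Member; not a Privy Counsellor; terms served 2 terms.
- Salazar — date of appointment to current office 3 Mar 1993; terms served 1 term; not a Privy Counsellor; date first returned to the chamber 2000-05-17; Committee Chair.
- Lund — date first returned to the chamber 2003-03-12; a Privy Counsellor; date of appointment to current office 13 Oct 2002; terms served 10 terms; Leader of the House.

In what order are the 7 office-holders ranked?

By parliamentary office: Moreau (Deputy Speaker); then Lund and Oyelaran (Leader of the House); then Haddad and Nakamura (Chief Whip); then Salazar (Committee Chair); then Osei (Member).
Lund and Oyelaran are each a Privy Counsellor, so the next rule applies.
Among Lund and Oyelaran, by terms served (higher first) (reversed rule for this group): Lund (10 terms) before Oyelaran (9 terms).
Haddad and Nakamura are each not a Privy Counsellor, so the next rule applies.
Among Haddad and Nakamura, by terms served (higher first) (reversed rule for this group): Haddad (8 terms) before Nakamura (4 terms).
Full order: Moreau, Lund, Oyelaran, Haddad, Nakamura, Salazar, Osei.

Moreau, Lund, Oyelaran, Haddad, Nakamura, Salazar, Osei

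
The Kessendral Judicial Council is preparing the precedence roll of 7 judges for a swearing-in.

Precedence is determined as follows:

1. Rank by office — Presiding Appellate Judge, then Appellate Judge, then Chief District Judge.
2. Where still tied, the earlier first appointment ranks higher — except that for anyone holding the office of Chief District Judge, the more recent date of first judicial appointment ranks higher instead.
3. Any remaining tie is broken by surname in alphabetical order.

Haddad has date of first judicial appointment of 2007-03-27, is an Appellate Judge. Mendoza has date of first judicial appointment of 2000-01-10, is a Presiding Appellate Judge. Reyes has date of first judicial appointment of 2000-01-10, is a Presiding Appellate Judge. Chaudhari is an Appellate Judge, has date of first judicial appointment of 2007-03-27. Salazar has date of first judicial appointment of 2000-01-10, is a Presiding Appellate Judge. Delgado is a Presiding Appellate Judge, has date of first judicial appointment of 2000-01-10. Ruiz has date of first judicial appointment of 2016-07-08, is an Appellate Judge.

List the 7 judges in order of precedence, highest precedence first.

By office: Delgado, Mendoza, Reyes and Salazar (Presiding Appellate Judge); then Chaudhari, Haddad and Ruiz (Appellate Judge).
Delgado, Mendoza, Reyes and Salazar all have date of first judicial appointment 2000-01-10, so the next rule applies.
Among Delgado, Mendoza, Reyes and Salazar, alphabetically by surname: Delgado before Mendoza before Reyes before Salazar.
Among Chaudhari, Haddad and Ruiz, by date of first judicial appointment (earlier first): Chaudhari and Haddad (2007-03-27) before Ruiz (2016-07-08).
Among Chaudhari and Haddad, alphabetically by surname: Chaudhari before Haddad.
Full order: Delgado, Mendoza, Reyes, Salazar, Chaudhari, Haddad, Ruiz.

Delgado, Mendoza, Reyes, Salazar, Chaudhari, Haddad, Ruiz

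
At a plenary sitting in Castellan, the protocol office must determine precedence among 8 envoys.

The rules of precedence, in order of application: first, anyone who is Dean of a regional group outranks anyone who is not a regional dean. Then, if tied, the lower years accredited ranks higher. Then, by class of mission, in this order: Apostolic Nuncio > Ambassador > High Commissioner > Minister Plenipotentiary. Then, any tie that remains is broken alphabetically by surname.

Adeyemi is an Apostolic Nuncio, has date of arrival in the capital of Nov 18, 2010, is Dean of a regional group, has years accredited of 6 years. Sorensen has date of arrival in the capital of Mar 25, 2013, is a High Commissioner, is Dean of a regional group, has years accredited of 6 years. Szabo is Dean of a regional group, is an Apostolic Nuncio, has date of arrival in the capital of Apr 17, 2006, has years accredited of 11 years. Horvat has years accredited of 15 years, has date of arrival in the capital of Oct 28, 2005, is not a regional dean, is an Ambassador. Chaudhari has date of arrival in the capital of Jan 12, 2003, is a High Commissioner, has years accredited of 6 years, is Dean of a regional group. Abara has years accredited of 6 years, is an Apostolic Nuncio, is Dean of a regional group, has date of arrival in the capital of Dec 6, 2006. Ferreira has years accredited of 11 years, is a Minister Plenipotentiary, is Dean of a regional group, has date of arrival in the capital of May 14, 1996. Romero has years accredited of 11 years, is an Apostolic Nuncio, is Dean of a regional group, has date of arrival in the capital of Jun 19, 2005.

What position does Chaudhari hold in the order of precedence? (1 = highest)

By the first rule: Abara, Adeyemi, Chaudhari, Sorensen, Romero, Szabo and Ferreira (each Dean of a regional group); then Horvat (not a regional dean).
Among Abara, Adeyemi, Chaudhari, Sorensen, Romero, Szabo and Ferreira, by years accredited (lower first): Abara, Adeyemi, Chaudhari and Sorensen (6 years) before Romero, Szabo and Ferreira (11 years).
Among Abara, Adeyemi, Chaudhari and Sorensen, by class of mission: Abara and Adeyemi (Apostolic Nuncio) before Chaudhari and Sorensen (High Commissioner).
Among Abara and Adeyemi, alphabetically by surname: Abara before Adeyemi.
Among Chaudhari and Sorensen, alphabetically by surname: Chaudhari before Sorensen.
Among Romero, Szabo and Ferreira, by class of mission: Romero and Szabo (Apostolic Nuncio) before Ferreira (Minister Plenipotentiary).
Among Romero and Szabo, alphabetically by surname: Romero before Szabo.
Order: Abara, Adeyemi, Chaudhari, Sorensen, Romero, Szabo, Ferreira, Horvat. So position 3.

3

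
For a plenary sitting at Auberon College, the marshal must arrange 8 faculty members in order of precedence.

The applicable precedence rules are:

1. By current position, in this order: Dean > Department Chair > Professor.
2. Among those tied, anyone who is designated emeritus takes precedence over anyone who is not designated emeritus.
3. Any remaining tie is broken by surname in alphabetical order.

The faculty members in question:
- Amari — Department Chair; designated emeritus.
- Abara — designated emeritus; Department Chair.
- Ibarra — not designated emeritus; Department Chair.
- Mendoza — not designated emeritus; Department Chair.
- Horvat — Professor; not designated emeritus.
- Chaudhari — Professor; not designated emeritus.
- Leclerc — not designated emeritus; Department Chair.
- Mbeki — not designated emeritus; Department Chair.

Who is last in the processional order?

Horvat

By current position: Abara, Amari, Ibarra, Leclerc, Mbeki and Mendoza (Department Chair); then Chaudhari and Horvat (Professor).
Among Abara, Amari, Ibarra, Leclerc, Mbeki and Mendoza, designated emeritus before not designated emeritus: Abara and Amari (designated emeritus) before Ibarra, Leclerc, Mbeki and Mendoza (not designated emeritus).
Among Abara and Amari, alphabetically by surname: Abara before Amari.
Among Ibarra, Leclerc, Mbeki and Mendoza, alphabetically by surname: Ibarra before Leclerc before Mbeki before Mendoza.
Chaudhari and Horvat are each not designated emeritus, so the next rule applies.
Among Chaudhari and Horvat, alphabetically by surname: Chaudhari before Horvat.
Order: Abara, Amari, Ibarra, Leclerc, Mbeki, Mendoza, Chaudhari, Horvat.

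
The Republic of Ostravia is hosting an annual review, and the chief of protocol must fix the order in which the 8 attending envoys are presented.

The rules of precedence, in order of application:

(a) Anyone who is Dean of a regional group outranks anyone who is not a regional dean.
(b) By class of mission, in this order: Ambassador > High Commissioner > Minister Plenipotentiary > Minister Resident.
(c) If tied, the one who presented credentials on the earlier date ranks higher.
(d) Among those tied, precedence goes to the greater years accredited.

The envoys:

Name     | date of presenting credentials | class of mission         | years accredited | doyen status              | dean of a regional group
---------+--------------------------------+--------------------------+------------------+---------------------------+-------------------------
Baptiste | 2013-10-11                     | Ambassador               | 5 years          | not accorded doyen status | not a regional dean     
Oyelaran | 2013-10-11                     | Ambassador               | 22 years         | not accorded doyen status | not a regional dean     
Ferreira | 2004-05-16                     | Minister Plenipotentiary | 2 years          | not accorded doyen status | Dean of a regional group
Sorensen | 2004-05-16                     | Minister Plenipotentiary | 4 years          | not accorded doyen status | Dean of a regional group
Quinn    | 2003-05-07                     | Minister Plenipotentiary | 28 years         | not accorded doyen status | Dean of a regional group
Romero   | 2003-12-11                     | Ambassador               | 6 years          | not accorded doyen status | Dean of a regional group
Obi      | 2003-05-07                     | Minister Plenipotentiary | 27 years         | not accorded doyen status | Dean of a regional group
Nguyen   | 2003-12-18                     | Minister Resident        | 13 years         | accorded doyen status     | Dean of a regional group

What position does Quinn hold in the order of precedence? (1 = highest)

2

By the first rule: Romero, Quinn, Obi, Sorensen, Ferreira and Nguyen (each Dean of a regional group); then Oyelaran and Baptiste (both not a regional dean).
Among Romero, Quinn, Obi, Sorensen, Ferreira and Nguyen, by class of mission: Romero (Ambassador) before Quinn, Obi, Sorensen and Ferreira (Minister Plenipotentiary) before Nguyen (Minister Resident).
Among Quinn, Obi, Sorensen and Ferreira, by date of presenting credentials (earlier first): Quinn and Obi (2003-05-07) before Sorensen and Ferreira (2004-05-16).
Among Quinn and Obi, by years accredited (higher first): Quinn (28 years) before Obi (27 years).
Among Sorensen and Ferreira, by years accredited (higher first): Sorensen (4 years) before Ferreira (2 years).
Oyelaran and Baptiste are each Ambassador, so the next rule applies.
Oyelaran and Baptiste both have date of presenting credentials 2013-10-11, so the next rule applies.
Among Oyelaran and Baptiste, by years accredited (higher first): Oyelaran (22 years) before Baptiste (5 years).
Order: Romero, Quinn, Obi, Sorensen, Ferreira, Nguyen, Oyelaran, Baptiste. So position 2.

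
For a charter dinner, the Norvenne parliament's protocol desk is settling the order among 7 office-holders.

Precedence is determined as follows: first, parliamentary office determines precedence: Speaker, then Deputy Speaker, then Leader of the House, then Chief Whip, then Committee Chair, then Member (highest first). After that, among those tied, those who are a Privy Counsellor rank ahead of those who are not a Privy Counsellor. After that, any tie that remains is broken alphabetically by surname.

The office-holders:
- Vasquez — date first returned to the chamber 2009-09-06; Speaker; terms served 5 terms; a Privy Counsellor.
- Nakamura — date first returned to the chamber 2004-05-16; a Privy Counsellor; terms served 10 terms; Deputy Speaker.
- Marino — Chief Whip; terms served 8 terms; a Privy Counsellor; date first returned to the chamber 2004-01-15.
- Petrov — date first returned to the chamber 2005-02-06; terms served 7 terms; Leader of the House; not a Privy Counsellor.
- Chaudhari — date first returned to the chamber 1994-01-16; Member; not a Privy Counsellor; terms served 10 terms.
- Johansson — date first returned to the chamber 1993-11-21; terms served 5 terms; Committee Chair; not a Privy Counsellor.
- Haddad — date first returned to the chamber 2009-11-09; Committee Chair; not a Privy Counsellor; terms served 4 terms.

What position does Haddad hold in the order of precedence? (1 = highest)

By parliamentary office: Vasquez (Speaker); then Nakamura (Deputy Speaker); then Petrov (Leader of the House); then Marino (Chief Whip); then Haddad and Johansson (Committee Chair); then Chaudhari (Member).
Haddad and Johansson are each not a Privy Counsellor, so the next rule applies.
Among Haddad and Johansson, alphabetically by surname: Haddad before Johansson.
Order: Vasquez, Nakamura, Petrov, Marino, Haddad, Johansson, Chaudhari. So position 5.

5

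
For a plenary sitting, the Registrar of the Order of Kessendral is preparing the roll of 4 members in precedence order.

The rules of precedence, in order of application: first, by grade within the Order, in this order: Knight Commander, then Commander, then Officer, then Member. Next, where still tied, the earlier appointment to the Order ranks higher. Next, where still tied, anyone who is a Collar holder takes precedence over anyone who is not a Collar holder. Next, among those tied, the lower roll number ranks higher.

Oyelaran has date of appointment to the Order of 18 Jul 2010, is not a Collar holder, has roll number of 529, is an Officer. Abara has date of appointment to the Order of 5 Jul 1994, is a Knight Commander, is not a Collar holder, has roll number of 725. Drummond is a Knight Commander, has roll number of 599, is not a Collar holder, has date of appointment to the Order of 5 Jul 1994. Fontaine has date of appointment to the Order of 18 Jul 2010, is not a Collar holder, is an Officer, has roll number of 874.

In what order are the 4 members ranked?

Drummond, Abara, Oyelaran, Fontaine

By grade within the Order: Drummond and Abara (Knight Commander); then Oyelaran and Fontaine (Officer).
Drummond and Abara both have date of appointment to the Order 5 Jul 1994, so the next rule applies.
Drummond and Abara are each not a Collar holder, so the next rule applies.
Among Drummond and Abara, by roll number (lower first): Drummond (599) before Abara (725).
Oyelaran and Fontaine both have date of appointment to the Order 18 Jul 2010, so the next rule applies.
Oyelaran and Fontaine are each not a Collar holder, so the next rule applies.
Among Oyelaran and Fontaine, by roll number (lower first): Oyelaran (529) before Fontaine (874).
Full order: Drummond, Abara, Oyelaran, Fontaine.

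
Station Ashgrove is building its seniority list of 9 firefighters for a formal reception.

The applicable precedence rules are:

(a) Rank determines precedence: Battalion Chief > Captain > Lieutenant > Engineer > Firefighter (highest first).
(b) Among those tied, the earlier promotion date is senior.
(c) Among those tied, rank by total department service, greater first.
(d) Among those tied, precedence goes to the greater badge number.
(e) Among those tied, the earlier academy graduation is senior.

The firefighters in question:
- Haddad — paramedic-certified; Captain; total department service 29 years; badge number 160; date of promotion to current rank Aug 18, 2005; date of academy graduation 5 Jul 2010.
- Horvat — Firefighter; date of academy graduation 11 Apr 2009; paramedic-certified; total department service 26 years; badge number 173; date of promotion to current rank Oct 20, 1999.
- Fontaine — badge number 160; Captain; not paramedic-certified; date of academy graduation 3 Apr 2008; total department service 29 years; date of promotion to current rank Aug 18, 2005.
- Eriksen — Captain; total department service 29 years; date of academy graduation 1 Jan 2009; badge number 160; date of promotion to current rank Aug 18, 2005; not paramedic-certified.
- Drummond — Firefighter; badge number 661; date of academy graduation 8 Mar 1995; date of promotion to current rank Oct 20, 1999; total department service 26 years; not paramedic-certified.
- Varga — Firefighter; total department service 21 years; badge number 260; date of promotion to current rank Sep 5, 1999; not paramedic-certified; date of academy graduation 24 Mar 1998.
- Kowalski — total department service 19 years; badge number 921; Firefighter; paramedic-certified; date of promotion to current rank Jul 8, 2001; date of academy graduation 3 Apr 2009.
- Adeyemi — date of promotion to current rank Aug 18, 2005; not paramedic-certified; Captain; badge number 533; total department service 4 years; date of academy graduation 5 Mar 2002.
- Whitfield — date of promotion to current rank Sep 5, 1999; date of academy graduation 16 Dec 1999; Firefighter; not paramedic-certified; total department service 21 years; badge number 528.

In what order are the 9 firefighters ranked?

By rank: Fontaine, Eriksen, Haddad and Adeyemi (Captain); then Whitfield, Varga, Drummond, Horvat and Kowalski (Firefighter).
Fontaine, Eriksen, Haddad and Adeyemi all have date of promotion to current rank Aug 18, 2005, so the next rule applies.
Among Fontaine, Eriksen, Haddad and Adeyemi, by total department service (higher first): Fontaine, Eriksen and Haddad (29 years) before Adeyemi (4 years).
Fontaine, Eriksen and Haddad all have badge number 160, so the next rule applies.
Among Fontaine, Eriksen and Haddad, by date of academy graduation (earlier first): Fontaine (3 Apr 2008) before Eriksen (1 Jan 2009) before Haddad (5 Jul 2010).
Among Whitfield, Varga, Drummond, Horvat and Kowalski, by date of promotion to current rank (earlier first): Whitfield and Varga (Sep 5, 1999) before Drummond and Horvat (Oct 20, 1999) before Kowalski (Jul 8, 2001).
Whitfield and Varga both have total department service 21 years, so the next rule applies.
Among Whitfield and Varga, by badge number (higher first): Whitfield (528) before Varga (260).
Drummond and Horvat both have total department service 26 years, so the next rule applies.
Among Drummond and Horvat, by badge number (higher first): Drummond (661) before Horvat (173).
Full order: Fontaine, Eriksen, Haddad, Adeyemi, Whitfield, Varga, Drummond, Horvat, Kowalski.

Fontaine, Eriksen, Haddad, Adeyemi, Whitfield, Varga, Drummond, Horvat, Kowalski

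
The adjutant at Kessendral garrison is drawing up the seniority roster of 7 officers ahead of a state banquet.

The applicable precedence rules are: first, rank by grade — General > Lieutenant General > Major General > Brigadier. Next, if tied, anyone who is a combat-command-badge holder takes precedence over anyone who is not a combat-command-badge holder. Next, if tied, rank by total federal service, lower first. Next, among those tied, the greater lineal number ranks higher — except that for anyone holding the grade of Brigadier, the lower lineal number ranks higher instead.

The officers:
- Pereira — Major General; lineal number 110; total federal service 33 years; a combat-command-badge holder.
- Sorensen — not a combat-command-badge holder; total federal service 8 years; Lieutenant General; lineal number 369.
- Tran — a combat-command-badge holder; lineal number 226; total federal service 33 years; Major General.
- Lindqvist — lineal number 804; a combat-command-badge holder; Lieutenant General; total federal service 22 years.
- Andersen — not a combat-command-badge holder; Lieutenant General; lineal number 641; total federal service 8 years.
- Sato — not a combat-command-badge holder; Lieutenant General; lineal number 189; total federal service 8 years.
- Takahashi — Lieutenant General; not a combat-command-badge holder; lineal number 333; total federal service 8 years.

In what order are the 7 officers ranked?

By grade: Lindqvist, Andersen, Sorensen, Takahashi and Sato (Lieutenant General); then Tran and Pereira (Major General).
Among Lindqvist, Andersen, Sorensen, Takahashi and Sato, a combat-command-badge holder before not a combat-command-badge holder: Lindqvist (a combat-command-badge holder) before Andersen, Sorensen, Takahashi and Sato (not a combat-command-badge holder).
Andersen, Sorensen, Takahashi and Sato all have total federal service 8 years, so the next rule applies.
Among Andersen, Sorensen, Takahashi and Sato, by lineal number (higher first): Andersen (641) before Sorensen (369) before Takahashi (333) before Sato (189).
Tran and Pereira are each a combat-command-badge holder, so the next rule applies.
Tran and Pereira both have total federal service 33 years, so the next rule applies.
Among Tran and Pereira, by lineal number (higher first): Tran (226) before Pereira (110).
Full order: Lindqvist, Andersen, Sorensen, Takahashi, Sato, Tran, Pereira.

Lindqvist, Andersen, Sorensen, Takahashi, Sato, Tran, Pereira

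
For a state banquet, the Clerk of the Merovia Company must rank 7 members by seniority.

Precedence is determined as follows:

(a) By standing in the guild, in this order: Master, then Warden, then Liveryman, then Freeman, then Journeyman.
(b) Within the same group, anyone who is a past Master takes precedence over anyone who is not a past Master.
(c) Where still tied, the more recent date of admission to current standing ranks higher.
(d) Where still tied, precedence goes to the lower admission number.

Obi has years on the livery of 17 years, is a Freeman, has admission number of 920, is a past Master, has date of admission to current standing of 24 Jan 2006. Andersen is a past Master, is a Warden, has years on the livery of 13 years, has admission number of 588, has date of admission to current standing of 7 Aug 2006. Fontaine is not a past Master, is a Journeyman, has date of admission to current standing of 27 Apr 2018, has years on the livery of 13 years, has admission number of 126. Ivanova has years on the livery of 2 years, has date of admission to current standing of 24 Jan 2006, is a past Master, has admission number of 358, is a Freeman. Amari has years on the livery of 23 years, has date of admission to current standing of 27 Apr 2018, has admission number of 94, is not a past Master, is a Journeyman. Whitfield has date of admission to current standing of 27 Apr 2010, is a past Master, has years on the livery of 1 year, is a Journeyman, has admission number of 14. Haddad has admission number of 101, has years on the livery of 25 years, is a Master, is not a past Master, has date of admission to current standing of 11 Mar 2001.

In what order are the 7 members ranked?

Haddad, Andersen, Ivanova, Obi, Whitfield, Amari, Fontaine

By standing in the guild: Haddad (Master); then Andersen (Warden); then Ivanova and Obi (Freeman); then Whitfield, Amari and Fontaine (Journeyman).
Ivanova and Obi are each a past Master, so the next rule applies.
Ivanova and Obi both have date of admission to current standing 24 Jan 2006, so the next rule applies.
Among Ivanova and Obi, by admission number (lower first): Ivanova (358) before Obi (920).
Among Whitfield, Amari and Fontaine, a past Master before not a past Master: Whitfield (a past Master) before Amari and Fontaine (not a past Master).
Amari and Fontaine both have date of admission to current standing 27 Apr 2018, so the next rule applies.
Among Amari and Fontaine, by admission number (lower first): Amari (94) before Fontaine (126).
Full order: Haddad, Andersen, Ivanova, Obi, Whitfield, Amari, Fontaine.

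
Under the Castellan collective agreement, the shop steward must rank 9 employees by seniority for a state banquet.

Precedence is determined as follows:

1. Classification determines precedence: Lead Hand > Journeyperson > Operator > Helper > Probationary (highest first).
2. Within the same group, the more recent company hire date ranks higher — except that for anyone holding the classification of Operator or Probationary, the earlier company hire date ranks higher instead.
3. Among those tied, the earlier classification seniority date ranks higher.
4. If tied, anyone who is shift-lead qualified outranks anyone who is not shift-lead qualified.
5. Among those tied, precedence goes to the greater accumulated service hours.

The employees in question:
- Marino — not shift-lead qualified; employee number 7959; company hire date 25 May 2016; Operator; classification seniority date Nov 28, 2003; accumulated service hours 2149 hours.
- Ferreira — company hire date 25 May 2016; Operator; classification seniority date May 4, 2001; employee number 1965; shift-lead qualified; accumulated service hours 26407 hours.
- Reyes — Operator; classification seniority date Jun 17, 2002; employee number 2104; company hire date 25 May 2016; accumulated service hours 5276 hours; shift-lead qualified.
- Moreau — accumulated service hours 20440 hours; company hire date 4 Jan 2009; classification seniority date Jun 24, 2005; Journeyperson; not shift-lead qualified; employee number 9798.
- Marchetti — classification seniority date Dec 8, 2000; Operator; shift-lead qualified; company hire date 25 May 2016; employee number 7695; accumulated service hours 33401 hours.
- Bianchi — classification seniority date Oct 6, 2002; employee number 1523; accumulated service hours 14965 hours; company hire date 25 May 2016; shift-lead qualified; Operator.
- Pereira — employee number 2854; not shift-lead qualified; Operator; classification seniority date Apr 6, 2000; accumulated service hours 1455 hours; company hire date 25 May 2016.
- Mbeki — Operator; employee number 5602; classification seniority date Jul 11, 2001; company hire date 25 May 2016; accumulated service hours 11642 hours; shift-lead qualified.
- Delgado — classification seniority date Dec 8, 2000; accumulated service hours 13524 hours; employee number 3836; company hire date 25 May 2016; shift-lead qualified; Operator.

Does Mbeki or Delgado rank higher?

By classification: Moreau (Journeyperson); then Pereira, Marchetti, Delgado, Ferreira, Mbeki, Reyes, Bianchi and Marino (Operator).
Pereira, Marchetti, Delgado, Ferreira, Mbeki, Reyes, Bianchi and Marino all have company hire date 25 May 2016, so the next rule applies.
Among Pereira, Marchetti, Delgado, Ferreira, Mbeki, Reyes, Bianchi and Marino, by classification seniority date (earlier first): Pereira (Apr 6, 2000) before Marchetti and Delgado (Dec 8, 2000) before Ferreira (May 4, 2001) before Mbeki (Jul 11, 2001) before Reyes (Jun 17, 2002) before Bianchi (Oct 6, 2002) before Marino (Nov 28, 2003).
Marchetti and Delgado are each shift-lead qualified, so the next rule applies.
Among Marchetti and Delgado, by accumulated service hours (higher first): Marchetti (33401 hours) before Delgado (13524 hours).
So Delgado takes precedence.

Delgado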